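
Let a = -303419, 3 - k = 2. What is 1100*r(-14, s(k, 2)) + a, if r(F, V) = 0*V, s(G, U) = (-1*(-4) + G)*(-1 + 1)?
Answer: -303419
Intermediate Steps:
k = 1 (k = 3 - 1*2 = 3 - 2 = 1)
s(G, U) = 0 (s(G, U) = (4 + G)*0 = 0)
r(F, V) = 0
1100*r(-14, s(k, 2)) + a = 1100*0 - 303419 = 0 - 303419 = -303419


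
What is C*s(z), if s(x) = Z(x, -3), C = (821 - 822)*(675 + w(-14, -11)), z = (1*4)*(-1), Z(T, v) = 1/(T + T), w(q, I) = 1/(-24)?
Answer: 16199/192 ≈ 84.370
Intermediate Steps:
w(q, I) = -1/24
Z(T, v) = 1/(2*T)
z = -4 (z = 4*(-1) = -4)
C = -16199/24 (C = (821 - 822)*(675 - 1/24) = -1*16199/24 = -16199/24 ≈ -674.96)
s(x) = 1/(2*x)
C*s(z) = -16199/(48*(-4)) = -16199*(-1)/(48*4) = -16199/24*(-⅛) = 16199/192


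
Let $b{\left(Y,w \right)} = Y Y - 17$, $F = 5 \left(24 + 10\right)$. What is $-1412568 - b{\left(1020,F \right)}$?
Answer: $-2452951$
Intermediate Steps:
$F = 170$ ($F = 5 \cdot 34 = 170$)
$b{\left(Y,w \right)} = -17 + Y^{2}$ ($b{\left(Y,w \right)} = Y^{2} - 17 = -17 + Y^{2}$)
$-1412568 - b{\left(1020,F \right)} = -1412568 - \left(-17 + 1020^{2}\right) = -1412568 - \left(-17 + 1040400\right) = -1412568 - 1040383 = -2452951$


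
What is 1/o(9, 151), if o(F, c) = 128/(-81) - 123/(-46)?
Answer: 3726/4075 ≈ 0.91436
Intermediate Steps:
o(F, c) = 4075/3726 (o(F, c) = 128*(-1/81) - 123*(-1/46) = -128/81 + 123/46 = 4075/3726)
1/o(9, 151) = 1/(4075/3726) = 3726/4075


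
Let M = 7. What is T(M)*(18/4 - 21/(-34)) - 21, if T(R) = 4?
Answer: -9/17 ≈ -0.52941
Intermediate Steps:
T(M)*(18/4 - 21/(-34)) - 21 = 4*(18/4 - 21/(-34)) - 21 = 4*(18*(¼) - 21*(-1/34)) - 21 = 4*(9/2 + 21/34) - 21 = 4*(87/17) - 21 = 348/17 - 21 = -9/17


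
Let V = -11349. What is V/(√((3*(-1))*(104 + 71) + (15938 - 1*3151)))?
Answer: -11349*√12262/12262 ≈ -102.49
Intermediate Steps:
V/(√((3*(-1))*(104 + 71) + (15938 - 1*3151))) = -11349/√((3*(-1))*(104 + 71) + (15938 - 1*3151)) = -11349/√(-3*175 + (15938 - 3151)) = -11349/√(-525 + 12787) = -11349*√12262/12262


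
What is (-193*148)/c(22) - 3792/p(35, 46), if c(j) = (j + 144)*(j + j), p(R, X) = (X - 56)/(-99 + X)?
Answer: -183526793/9130 ≈ -20102.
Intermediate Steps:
p(R, X) = (-56 + X)/(-99 + X)
c(j) = 2*j*(144 + j) (c(j) = (144 + j)*(2*j) = 2*j*(144 + j))
(-193*148)/c(22) - 3792/p(35, 46) = (-193*148)/((2*22*(144 + 22))) - 3792*(-99 + 46)/(-56 + 46) = -28564/(2*22*166) - 3792/(-10/(-53)) = -28564/7304 - 3792/((-1/53*(-10))) = -28564*1/7304 - 3792/10/53 = -7141/1826 - 3792*53/10 = -7141/1826 - 100488/5 = -183526793/9130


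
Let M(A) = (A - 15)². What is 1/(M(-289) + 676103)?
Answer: 1/768519 ≈ 1.3012e-6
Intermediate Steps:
M(A) = (-15 + A)²
1/(M(-289) + 676103) = 1/((-15 - 289)² + 676103) = 1/((-304)² + 676103) = 1/(92416 + 676103) = 1/768519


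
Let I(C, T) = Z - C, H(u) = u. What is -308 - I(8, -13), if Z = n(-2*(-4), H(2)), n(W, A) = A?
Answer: -302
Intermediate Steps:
Z = 2
I(C, T) = 2 - C
-308 - I(8, -13) = -308 - (2 - 1*8) = -308 - (2 - 8) = -308 - 1*(-6) = -308 + 6 = -302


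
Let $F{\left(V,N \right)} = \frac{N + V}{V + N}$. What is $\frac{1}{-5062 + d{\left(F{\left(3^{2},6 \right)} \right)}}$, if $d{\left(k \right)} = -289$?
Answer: $- \frac{1}{5351} \approx -0.00018688$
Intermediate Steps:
$F{\left(V,N \right)} = 1$ ($F{\left(V,N \right)} = \frac{N + V}{N + V} = 1$)
$\frac{1}{-5062 + d{\left(F{\left(3^{2},6 \right)} \right)}} = \frac{1}{-5062 - 289} = \frac{1}{-5351} = - \frac{1}{5351}$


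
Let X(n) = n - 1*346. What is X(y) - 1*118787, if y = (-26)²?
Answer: -118457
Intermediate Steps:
y = 676
X(n) = -346 + n (X(n) = n - 346 = -346 + n)
X(y) - 1*118787 = (-346 + 676) - 1*118787 = 330 - 118787 = -118457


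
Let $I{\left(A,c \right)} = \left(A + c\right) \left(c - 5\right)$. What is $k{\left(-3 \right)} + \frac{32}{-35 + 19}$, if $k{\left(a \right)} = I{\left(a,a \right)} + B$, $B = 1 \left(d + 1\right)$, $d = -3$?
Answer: $44$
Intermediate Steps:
$I{\left(A,c \right)} = \left(-5 + c\right) \left(A + c\right)$ ($I{\left(A,c \right)} = \left(A + c\right) \left(-5 + c\right) = \left(-5 + c\right) \left(A + c\right)$)
$B = -2$ ($B = 1 \left(-3 + 1\right) = 1 \left(-2\right) = -2$)
$k{\left(a \right)} = -2 - 10 a + 2 a^{2}$ ($k{\left(a \right)} = \left(a^{2} - 5 a - 5 a + a a\right) - 2 = \left(a^{2} - 5 a - 5 a + a^{2}\right) - 2 = \left(- 10 a + 2 a^{2}\right) - 2 = -2 - 10 a + 2 a^{2}$)
$k{\left(-3 \right)} + \frac{32}{-35 + 19} = \left(-2 - -30 + 2 \left(-3\right)^{2}\right) + \frac{32}{-35 + 19} = \left(-2 + 30 + 2 \cdot 9\right) + \frac{32}{-16} = \left(-2 + 30 + 18\right) + 32 \left(- \frac{1}{16}\right) = 46 - 2 = 44$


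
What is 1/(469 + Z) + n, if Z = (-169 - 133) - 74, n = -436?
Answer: -40547/93 ≈ -435.99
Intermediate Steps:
Z = -376 (Z = -302 - 74 = -376)
1/(469 + Z) + n = 1/(469 - 376) - 436 = 1/93 - 436 = -40547/93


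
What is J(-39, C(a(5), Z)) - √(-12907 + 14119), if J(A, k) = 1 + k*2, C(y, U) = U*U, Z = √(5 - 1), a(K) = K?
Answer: 9 - 2*√303 ≈ -25.814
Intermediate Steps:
Z = 2 (Z = √4 = 2)
C(y, U) = U²
J(A, k) = 1 + 2*k
J(-39, C(a(5), Z)) - √(-12907 + 14119) = (1 + 2*2²) - √(-12907 + 14119) = (1 + 2*4) - √1212 = (1 + 8) - 2*√303 = 9 - 2*√303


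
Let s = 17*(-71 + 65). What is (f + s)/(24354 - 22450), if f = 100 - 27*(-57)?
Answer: 1537/1904 ≈ 0.80725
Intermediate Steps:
s = -102 (s = 17*(-6) = -102)
f = 1639 (f = 100 + 1539 = 1639)
(f + s)/(24354 - 22450) = (1639 - 102)/(24354 - 22450) = 1537/1904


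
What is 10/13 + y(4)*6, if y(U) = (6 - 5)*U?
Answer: 322/13 ≈ 24.769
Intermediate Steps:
y(U) = U (y(U) = 1*U = U)
10/13 + y(4)*6 = 10/13 + 4*6 = 10*(1/13) + 24 = 10/13 + 24 = 322/13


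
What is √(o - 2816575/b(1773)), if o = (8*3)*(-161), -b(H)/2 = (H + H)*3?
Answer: I*√46921788399/3546 ≈ 61.087*I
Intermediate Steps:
b(H) = -12*H (b(H) = -2*(H + H)*3 = -2*2*H*3 = -12*H)
o = -3864 (o = 24*(-161) = -3864)
√(o - 2816575/b(1773)) = √(-3864 - 2816575/((-12*1773))) = √(-3864 - 2816575/(-21276)) = √(-3864 - 2816575*(-1/21276)) = √(-3864 + 2816575/21276) = √(-79393889/21276) = I*√46921788399/3546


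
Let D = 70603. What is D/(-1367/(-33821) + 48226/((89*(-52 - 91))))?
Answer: -30390345929801/1613653737 ≈ -18833.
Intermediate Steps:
D/(-1367/(-33821) + 48226/((89*(-52 - 91)))) = 70603/(-1367/(-33821) + 48226/((89*(-52 - 91)))) = 70603/(-1367*(-1/33821) + 48226/((89*(-143)))) = 70603/(1367/33821 + 48226/(-12727)) = 70603/(1367/33821 + 48226*(-1/12727)) = 70603/(1367/33821 - 48226/12727) = 70603/(-1613653737/430439867) = 70603*(-430439867/1613653737) = -30390345929801/1613653737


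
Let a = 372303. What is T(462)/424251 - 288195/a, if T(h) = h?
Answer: -167482871/216666557 ≈ -0.77300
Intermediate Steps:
T(462)/424251 - 288195/a = 462/424251 - 288195/372303 = 462*(1/424251) - 288195*1/372303 = 154/141417 - 96065/124101 = -167482871/216666557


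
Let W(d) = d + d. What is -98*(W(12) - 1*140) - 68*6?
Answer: 10960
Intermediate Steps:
W(d) = 2*d
-98*(W(12) - 1*140) - 68*6 = -98*(2*12 - 1*140) - 68*6 = -98*(24 - 140) - 408 = -98*(-116) - 408 = 11368 - 408 = 10960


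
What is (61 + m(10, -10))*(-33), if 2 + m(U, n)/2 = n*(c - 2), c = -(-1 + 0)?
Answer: -2541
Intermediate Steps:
c = 1 (c = -1*(-1) = 1)
m(U, n) = -4 - 2*n (m(U, n) = -4 + 2*(n*(1 - 2)) = -4 + 2*(n*(-1)) = -4 + 2*(-n) = -4 - 2*n)
(61 + m(10, -10))*(-33) = (61 + (-4 - 2*(-10)))*(-33) = (61 + (-4 + 20))*(-33) = (61 + 16)*(-33) = 77*(-33) = -2541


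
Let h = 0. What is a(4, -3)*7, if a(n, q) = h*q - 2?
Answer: -14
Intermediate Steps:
a(n, q) = -2 (a(n, q) = 0*q - 2 = 0 - 2 = -2)
a(4, -3)*7 = -2*7 = -14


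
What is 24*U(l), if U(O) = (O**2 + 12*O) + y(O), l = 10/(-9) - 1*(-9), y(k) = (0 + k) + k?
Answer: 111896/27 ≈ 4144.3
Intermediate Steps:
y(k) = 2*k (y(k) = k + k = 2*k)
l = 71/9 (l = 10*(-1/9) + 9 = -10/9 + 9 = 71/9 ≈ 7.8889)
U(O) = O**2 + 14*O (U(O) = (O**2 + 12*O) + 2*O = O**2 + 14*O)
24*U(l) = 24*(71*(14 + 71/9)/9) = 24*((71/9)*(197/9)) = 24*(13987/81) = 111896/27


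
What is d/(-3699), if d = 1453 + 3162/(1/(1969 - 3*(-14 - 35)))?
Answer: -6692245/3699 ≈ -1809.2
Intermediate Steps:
d = 6692245 (d = 1453 + 3162/(1/(1969 - 3*(-49))) = 1453 + 3162/(1/(1969 + 147)) = 1453 + 3162/(1/2116) = 1453 + 3162*2116 = 1453 + 6690792 = 6692245)
d/(-3699) = 6692245/(-3699) = 6692245*(-1/3699) = -6692245/3699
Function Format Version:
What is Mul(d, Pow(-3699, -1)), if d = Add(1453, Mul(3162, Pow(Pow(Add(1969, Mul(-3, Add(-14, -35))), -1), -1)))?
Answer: Rational(-6692245, 3699) ≈ -1809.2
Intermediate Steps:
d = 6692245 (d = Add(1453, Mul(3162, Pow(Pow(Add(1969, Mul(-3, -49)), -1), -1))) = Add(1453, Mul(3162, Pow(Pow(Add(1969, 147), -1), -1))) = Add(1453, Mul(3162, Pow(Pow(2116, -1), -1))) = Add(1453, Mul(3162, Pow(Rational(1, 2116), -1))) = Add(1453, Mul(3162, 2116)) = Add(1453, 6690792) = 6692245)
Mul(d, Pow(-3699, -1)) = Mul(6692245, Pow(-3699, -1)) = Mul(6692245, Rational(-1, 3699)) = Rational(-6692245, 3699)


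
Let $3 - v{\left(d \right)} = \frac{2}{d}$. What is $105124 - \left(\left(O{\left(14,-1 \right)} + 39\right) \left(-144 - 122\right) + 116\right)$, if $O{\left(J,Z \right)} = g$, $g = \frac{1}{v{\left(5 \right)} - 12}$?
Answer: $\frac{5421624}{47} \approx 1.1535 \cdot 10^{5}$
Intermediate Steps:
$v{\left(d \right)} = 3 - \frac{2}{d}$
$g = - \frac{5}{47}$ ($g = \frac{1}{\left(3 - \frac{2}{5}\right) - 12} = \frac{1}{\frac{13}{5} - 12} = \frac{1}{- \frac{47}{5}} = - \frac{5}{47} \approx -0.10638$)
$O{\left(J,Z \right)} = - \frac{5}{47}$
$105124 - \left(\left(O{\left(14,-1 \right)} + 39\right) \left(-144 - 122\right) + 116\right) = 105124 - \left(\left(- \frac{5}{47} + 39\right) \left(-144 - 122\right) + 116\right) = 105124 - \left(\frac{1828 \left(-144 - 122\right)}{47} + 116\right) = 105124 - \left(\frac{1828}{47} \left(-266\right) + 116\right) = 105124 - \left(- \frac{486248}{47} + 116\right) = 105124 - - \frac{480796}{47} = 105124 + \frac{480796}{47} = \frac{5421624}{47}$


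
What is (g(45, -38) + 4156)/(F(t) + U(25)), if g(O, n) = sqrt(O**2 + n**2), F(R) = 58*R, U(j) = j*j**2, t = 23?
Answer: 4156/16959 + sqrt(3469)/16959 ≈ 0.24853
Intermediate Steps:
U(j) = j**3
(g(45, -38) + 4156)/(F(t) + U(25)) = (sqrt(45**2 + (-38)**2) + 4156)/(58*23 + 25**3) = (sqrt(2025 + 1444) + 4156)/(1334 + 15625) = (sqrt(3469) + 4156)/16959 = (4156 + sqrt(3469))*(1/16959) = 4156/16959 + sqrt(3469)/16959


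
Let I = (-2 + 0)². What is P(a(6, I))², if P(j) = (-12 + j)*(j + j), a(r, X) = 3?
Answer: 2916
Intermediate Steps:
I = 4 (I = (-2)² = 4)
P(j) = 2*j*(-12 + j) (P(j) = (-12 + j)*(2*j) = 2*j*(-12 + j))
P(a(6, I))² = (2*3*(-12 + 3))² = (2*3*(-9))² = (-54)² = 2916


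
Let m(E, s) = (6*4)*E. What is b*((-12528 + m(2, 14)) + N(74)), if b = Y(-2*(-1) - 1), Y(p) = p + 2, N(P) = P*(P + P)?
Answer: -4584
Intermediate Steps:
m(E, s) = 24*E
N(P) = 2*P² (N(P) = P*(2*P) = 2*P²)
Y(p) = 2 + p
b = 3 (b = 2 + (-2*(-1) - 1) = 2 + (2 - 1) = 2 + 1 = 3)
b*((-12528 + m(2, 14)) + N(74)) = 3*((-12528 + 24*2) + 2*74²) = 3*((-12528 + 48) + 2*5476) = 3*(-12480 + 10952) = 3*(-1528) = -4584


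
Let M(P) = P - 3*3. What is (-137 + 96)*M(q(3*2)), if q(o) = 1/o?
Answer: 2173/6 ≈ 362.17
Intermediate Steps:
M(P) = -9 + P (M(P) = P - 9 = -9 + P)
(-137 + 96)*M(q(3*2)) = (-137 + 96)*(-9 + 1/(3*2)) = -41*(-9 + 1/6) = -41*(-9 + ⅙) = -41*(-53/6) = 2173/6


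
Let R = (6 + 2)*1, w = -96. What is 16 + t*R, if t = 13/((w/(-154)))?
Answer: 1097/6 ≈ 182.83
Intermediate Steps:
R = 8 (R = 8*1 = 8)
t = 1001/48 (t = 13/((-96/(-154))) = 13/((-96*(-1/154))) = 13/(48/77) = 13*(77/48) = 1001/48 ≈ 20.854)
16 + t*R = 16 + (1001/48)*8 = 16 + 1001/6 = 1097/6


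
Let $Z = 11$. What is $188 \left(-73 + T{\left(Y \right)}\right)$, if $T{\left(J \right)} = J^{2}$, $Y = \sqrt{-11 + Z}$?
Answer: $-13724$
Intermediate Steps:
$Y = 0$ ($Y = \sqrt{-11 + 11} = \sqrt{0} = 0$)
$188 \left(-73 + T{\left(Y \right)}\right) = 188 \left(-73 + 0^{2}\right) = 188 \left(-73 + 0\right) = 188 \left(-73\right) = -13724$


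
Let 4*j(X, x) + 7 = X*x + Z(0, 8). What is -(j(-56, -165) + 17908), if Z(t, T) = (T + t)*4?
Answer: -80897/4 ≈ -20224.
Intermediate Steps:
Z(t, T) = 4*T + 4*t
j(X, x) = 25/4 + X*x/4 (j(X, x) = -7/4 + (X*x + (4*8 + 4*0))/4 = -7/4 + (X*x + (32 + 0))/4 = -7/4 + (X*x + 32)/4 = -7/4 + (32 + X*x)/4 = -7/4 + (8 + X*x/4) = 25/4 + X*x/4)
-(j(-56, -165) + 17908) = -((25/4 + (¼)*(-56)*(-165)) + 17908) = -((25/4 + 2310) + 17908) = -(9265/4 + 17908) = -1*80897/4 = -80897/4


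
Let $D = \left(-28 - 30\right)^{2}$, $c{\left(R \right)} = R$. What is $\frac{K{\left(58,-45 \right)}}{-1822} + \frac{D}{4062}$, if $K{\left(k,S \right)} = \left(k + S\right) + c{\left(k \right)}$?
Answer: $\frac{2920403}{3700482} \approx 0.7892$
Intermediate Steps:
$K{\left(k,S \right)} = S + 2 k$ ($K{\left(k,S \right)} = \left(k + S\right) + k = \left(S + k\right) + k = S + 2 k$)
$D = 3364$ ($D = \left(-58\right)^{2} = 3364$)
$\frac{K{\left(58,-45 \right)}}{-1822} + \frac{D}{4062} = \frac{-45 + 2 \cdot 58}{-1822} + \frac{3364}{4062} = \left(-45 + 116\right) \left(- \frac{1}{1822}\right) + 3364 \cdot \frac{1}{4062} = 71 \left(- \frac{1}{1822}\right) + \frac{1682}{2031} = - \frac{71}{1822} + \frac{1682}{2031} = \frac{2920403}{3700482}$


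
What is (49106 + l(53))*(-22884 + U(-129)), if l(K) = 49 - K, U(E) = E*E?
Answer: -306543786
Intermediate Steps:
U(E) = E²
(49106 + l(53))*(-22884 + U(-129)) = (49106 + (49 - 1*53))*(-22884 + (-129)²) = (49106 + (49 - 53))*(-22884 + 16641) = (49106 - 4)*(-6243) = 49102*(-6243) = -306543786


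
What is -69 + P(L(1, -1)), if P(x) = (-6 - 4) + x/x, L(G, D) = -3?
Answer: -78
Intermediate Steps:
P(x) = -9 (P(x) = -10 + 1 = -9)
-69 + P(L(1, -1)) = -69 - 9 = -78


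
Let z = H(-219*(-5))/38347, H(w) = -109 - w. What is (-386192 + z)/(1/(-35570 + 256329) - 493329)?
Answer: 1634643772641726/2088124850189185 ≈ 0.78283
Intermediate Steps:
z = -1204/38347 (z = (-109 - (-219)*(-5))/38347 = (-109 - 1*1095)*(1/38347) = (-109 - 1095)*(1/38347) = -1204*1/38347 = -1204/38347 ≈ -0.031398)
(-386192 + z)/(1/(-35570 + 256329) - 493329) = (-386192 - 1204/38347)/(1/(-35570 + 256329) - 493329) = -14809305828/(38347*(1/220759 - 493329)) = -14809305828/(38347*(-108906816710/220759)) = -14809305828/38347*(-220759/108906816710) = 1634643772641726/2088124850189185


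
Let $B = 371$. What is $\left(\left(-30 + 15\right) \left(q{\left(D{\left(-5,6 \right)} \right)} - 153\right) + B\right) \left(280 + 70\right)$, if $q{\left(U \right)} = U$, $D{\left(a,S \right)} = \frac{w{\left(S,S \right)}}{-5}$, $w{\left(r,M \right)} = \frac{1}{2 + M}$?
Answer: $\frac{3732925}{4} \approx 9.3323 \cdot 10^{5}$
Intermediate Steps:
$D{\left(a,S \right)} = - \frac{1}{5 \left(2 + S\right)}$ ($D{\left(a,S \right)} = \frac{1}{\left(2 + S\right) \left(-5\right)} = \frac{1}{2 + S} \left(- \frac{1}{5}\right) = - \frac{1}{5 \left(2 + S\right)}$)
$\left(\left(-30 + 15\right) \left(q{\left(D{\left(-5,6 \right)} \right)} - 153\right) + B\right) \left(280 + 70\right) = \left(\left(-30 + 15\right) \left(- \frac{1}{10 + 5 \cdot 6} - 153\right) + 371\right) \left(280 + 70\right) = \left(- 15 \left(- \frac{1}{10 + 30} - 153\right) + 371\right) 350 = \left(- 15 \left(- \frac{1}{40} - 153\right) + 371\right) 350 = \left(\left(-15\right) \left(- \frac{6121}{40}\right) + 371\right) 350 = \left(\frac{18363}{8} + 371\right) 350 = \frac{21331}{8} \cdot 350 = \frac{3732925}{4}$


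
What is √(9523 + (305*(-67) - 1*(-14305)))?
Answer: 3*√377 ≈ 58.249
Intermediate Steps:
√(9523 + (305*(-67) - 1*(-14305))) = √(9523 + (-20435 + 14305)) = √(9523 - 6130) = √3393 = 3*√377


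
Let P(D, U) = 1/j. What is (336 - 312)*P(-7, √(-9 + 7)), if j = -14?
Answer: -12/7 ≈ -1.7143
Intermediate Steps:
P(D, U) = -1/14 (P(D, U) = 1/(-14) = -1/14)
(336 - 312)*P(-7, √(-9 + 7)) = (336 - 312)*(-1/14) = 24*(-1/14) = -12/7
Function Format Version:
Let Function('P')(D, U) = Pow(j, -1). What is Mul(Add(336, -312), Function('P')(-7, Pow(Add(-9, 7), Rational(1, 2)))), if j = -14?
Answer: Rational(-12, 7) ≈ -1.7143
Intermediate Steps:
Function('P')(D, U) = Rational(-1, 14) (Function('P')(D, U) = Pow(-14, -1) = Rational(-1, 14))
Mul(Add(336, -312), Function('P')(-7, Pow(Add(-9, 7), Rational(1, 2)))) = Mul(Add(336, -312), Rational(-1, 14)) = Mul(24, Rational(-1, 14)) = Rational(-12, 7)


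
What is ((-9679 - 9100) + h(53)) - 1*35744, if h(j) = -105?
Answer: -54628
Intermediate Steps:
((-9679 - 9100) + h(53)) - 1*35744 = ((-9679 - 9100) - 105) - 1*35744 = (-18779 - 105) - 35744 = -18884 - 35744 = -54628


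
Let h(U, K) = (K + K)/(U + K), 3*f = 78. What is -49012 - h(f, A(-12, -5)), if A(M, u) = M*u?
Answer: -2107576/43 ≈ -49013.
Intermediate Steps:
f = 26 (f = (1/3)*78 = 26)
h(U, K) = 2*K/(K + U) (h(U, K) = (2*K)/(K + U) = 2*K/(K + U))
-49012 - h(f, A(-12, -5)) = -49012 - 2*(-12*(-5))/(-12*(-5) + 26) = -49012 - 2*60/(60 + 26) = -49012 - 2*60/86 = -49012 - 1*60/43 = -49012 - 60/43 = -2107576/43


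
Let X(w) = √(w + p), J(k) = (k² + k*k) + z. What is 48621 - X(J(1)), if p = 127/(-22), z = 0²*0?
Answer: 48621 - I*√1826/22 ≈ 48621.0 - 1.9424*I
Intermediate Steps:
z = 0 (z = 0*0 = 0)
p = -127/22 (p = 127*(-1/22) = -127/22 ≈ -5.7727)
J(k) = 2*k² (J(k) = (k² + k*k) + 0 = (k² + k²) + 0 = 2*k² + 0 = 2*k²)
X(w) = √(-127/22 + w) (X(w) = √(w - 127/22) = √(-127/22 + w))
48621 - X(J(1)) = 48621 - √(-2794 + 484*(2*1²))/22 = 48621 - √(-2794 + 484*(2*1))/22 = 48621 - √(-2794 + 484*2)/22 = 48621 - √(-2794 + 968)/22 = 48621 - √(-1826)/22 = 48621 - I*√1826/22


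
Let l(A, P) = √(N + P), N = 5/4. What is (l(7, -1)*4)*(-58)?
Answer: -116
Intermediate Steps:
N = 5/4 (N = 5*(¼) = 5/4 ≈ 1.2500)
l(A, P) = √(5/4 + P)
(l(7, -1)*4)*(-58) = ((√(5 + 4*(-1))/2)*4)*(-58) = ((√(5 - 4)/2)*4)*(-58) = ((√1/2)*4)*(-58) = (((½)*1)*4)*(-58) = ((½)*4)*(-58) = 2*(-58) = -116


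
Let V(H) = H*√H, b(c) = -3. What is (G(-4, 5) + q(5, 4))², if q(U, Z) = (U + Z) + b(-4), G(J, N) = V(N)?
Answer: 161 + 60*√5 ≈ 295.16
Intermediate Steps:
V(H) = H^(3/2)
G(J, N) = N^(3/2)
q(U, Z) = -3 + U + Z (q(U, Z) = (U + Z) - 3 = -3 + U + Z)
(G(-4, 5) + q(5, 4))² = (5^(3/2) + (-3 + 5 + 4))² = (5*√5 + 6)² = (6 + 5*√5)²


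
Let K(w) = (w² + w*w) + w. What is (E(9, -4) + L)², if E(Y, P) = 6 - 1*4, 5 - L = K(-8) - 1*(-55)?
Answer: 28224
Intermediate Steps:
K(w) = w + 2*w² (K(w) = (w² + w²) + w = 2*w² + w = w + 2*w²)
L = -170 (L = 5 - (-8*(1 + 2*(-8)) - 1*(-55)) = 5 - (-8*(1 - 16) + 55) = 5 - (-8*(-15) + 55) = 5 - (120 + 55) = 5 - 1*175 = 5 - 175 = -170)
E(Y, P) = 2 (E(Y, P) = 6 - 4 = 2)
(E(9, -4) + L)² = (2 - 170)² = (-168)² = 28224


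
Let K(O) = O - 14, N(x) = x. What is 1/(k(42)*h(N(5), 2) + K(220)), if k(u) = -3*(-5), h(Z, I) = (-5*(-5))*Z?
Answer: 1/2081 ≈ 0.00048054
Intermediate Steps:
K(O) = -14 + O
h(Z, I) = 25*Z
k(u) = 15
1/(k(42)*h(N(5), 2) + K(220)) = 1/(15*(25*5) + (-14 + 220)) = 1/(15*125 + 206) = 1/(1875 + 206) = 1/2081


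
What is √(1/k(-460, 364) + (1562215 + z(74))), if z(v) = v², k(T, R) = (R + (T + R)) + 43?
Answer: √151628641522/311 ≈ 1252.1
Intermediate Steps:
k(T, R) = 43 + T + 2*R (k(T, R) = (R + (R + T)) + 43 = (T + 2*R) + 43 = 43 + T + 2*R)
√(1/k(-460, 364) + (1562215 + z(74))) = √(1/(43 - 460 + 2*364) + (1562215 + 74²)) = √(1/(43 - 460 + 728) + (1562215 + 5476)) = √(1/311 + 1567691) = √(487551902/311) = √151628641522/311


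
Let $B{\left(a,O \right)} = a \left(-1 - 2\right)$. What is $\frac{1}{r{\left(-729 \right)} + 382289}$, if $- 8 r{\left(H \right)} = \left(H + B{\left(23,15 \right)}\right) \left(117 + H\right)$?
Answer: $\frac{1}{321242} \approx 3.1129 \cdot 10^{-6}$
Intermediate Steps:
$B{\left(a,O \right)} = - 3 a$ ($B{\left(a,O \right)} = a \left(-3\right) = - 3 a$)
$r{\left(H \right)} = - \frac{\left(-69 + H\right) \left(117 + H\right)}{8}$ ($r{\left(H \right)} = - \frac{\left(H - 69\right) \left(117 + H\right)}{8} = - \frac{\left(-69 + H\right) \left(117 + H\right)}{8}$)
$\frac{1}{r{\left(-729 \right)} + 382289} = \frac{1}{\left(\frac{8073}{8} - -4374 - \frac{\left(-729\right)^{2}}{8}\right) + 382289} = \frac{1}{\left(\frac{8073}{8} + 4374 - \frac{531441}{8}\right) + 382289} = \frac{1}{-61047 + 382289} = \frac{1}{321242}$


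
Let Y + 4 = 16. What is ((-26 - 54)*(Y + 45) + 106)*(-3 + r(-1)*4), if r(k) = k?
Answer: 31178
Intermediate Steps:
Y = 12 (Y = -4 + 16 = 12)
((-26 - 54)*(Y + 45) + 106)*(-3 + r(-1)*4) = ((-26 - 54)*(12 + 45) + 106)*(-3 - 1*4) = (-80*57 + 106)*(-3 - 4) = (-4560 + 106)*(-7) = -4454*(-7) = 31178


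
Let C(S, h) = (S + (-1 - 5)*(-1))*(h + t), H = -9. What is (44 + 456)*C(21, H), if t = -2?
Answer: -148500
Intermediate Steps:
C(S, h) = (-2 + h)*(6 + S) (C(S, h) = (S + (-1 - 5)*(-1))*(h - 2) = (S - 6*(-1))*(-2 + h) = (S + 6)*(-2 + h) = (6 + S)*(-2 + h) = (-2 + h)*(6 + S))
(44 + 456)*C(21, H) = (44 + 456)*(-12 - 2*21 + 6*(-9) + 21*(-9)) = 500*(-12 - 42 - 54 - 189) = 500*(-297) = -148500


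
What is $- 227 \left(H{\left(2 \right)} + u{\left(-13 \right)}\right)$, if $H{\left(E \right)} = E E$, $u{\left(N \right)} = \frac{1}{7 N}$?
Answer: $- \frac{82401}{91} \approx -905.51$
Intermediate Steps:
$u{\left(N \right)} = \frac{1}{7 N}$
$H{\left(E \right)} = E^{2}$
$- 227 \left(H{\left(2 \right)} + u{\left(-13 \right)}\right) = - 227 \left(2^{2} + \frac{1}{7 \left(-13\right)}\right) = - 227 \left(4 + \frac{1}{7} \left(- \frac{1}{13}\right)\right) = - 227 \left(4 - \frac{1}{91}\right) = \left(-227\right) \frac{363}{91} = - \frac{82401}{91}$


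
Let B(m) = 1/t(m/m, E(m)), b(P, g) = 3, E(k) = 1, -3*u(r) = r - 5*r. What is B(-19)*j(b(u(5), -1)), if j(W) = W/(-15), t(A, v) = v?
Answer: -⅕ ≈ -0.20000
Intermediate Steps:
u(r) = 4*r/3 (u(r) = -(r - 5*r)/3 = -(-4)*r/3 = 4*r/3)
j(W) = -W/15 (j(W) = W*(-1/15) = -W/15)
B(m) = 1 (B(m) = 1/1 = 1)
B(-19)*j(b(u(5), -1)) = 1*(-1/15*3) = 1*(-⅕) = -⅕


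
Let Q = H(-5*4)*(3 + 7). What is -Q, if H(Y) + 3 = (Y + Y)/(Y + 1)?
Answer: 170/19 ≈ 8.9474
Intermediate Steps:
H(Y) = -3 + 2*Y/(1 + Y) (H(Y) = -3 + (Y + Y)/(Y + 1) = -3 + (2*Y)/(1 + Y) = -3 + 2*Y/(1 + Y))
Q = -170/19 (Q = ((-3 - (-5)*4)/(1 - 5*4))*(3 + 7) = ((-3 - 1*(-20))/(1 - 20))*10 = ((-3 + 20)/(-19))*10 = -1/19*17*10 = -17/19*10 = -170/19 ≈ -8.9474)
-Q = -1*(-170/19) = 170/19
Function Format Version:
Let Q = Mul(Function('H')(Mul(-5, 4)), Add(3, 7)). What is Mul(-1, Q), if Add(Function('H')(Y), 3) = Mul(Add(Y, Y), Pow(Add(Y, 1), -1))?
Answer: Rational(170, 19) ≈ 8.9474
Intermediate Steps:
Function('H')(Y) = Add(-3, Mul(2, Y, Pow(Add(1, Y), -1))) (Function('H')(Y) = Add(-3, Mul(Add(Y, Y), Pow(Add(Y, 1), -1))) = Add(-3, Mul(Mul(2, Y), Pow(Add(1, Y), -1))) = Add(-3, Mul(2, Y, Pow(Add(1, Y), -1))))
Q = Rational(-170, 19) (Q = Mul(Mul(Pow(Add(1, Mul(-5, 4)), -1), Add(-3, Mul(-1, Mul(-5, 4)))), Add(3, 7)) = Mul(Mul(Pow(Add(1, -20), -1), Add(-3, Mul(-1, -20))), 10) = Mul(Mul(Pow(-19, -1), Add(-3, 20)), 10) = Mul(Mul(Rational(-1, 19), 17), 10) = Mul(Rational(-17, 19), 10) = Rational(-170, 19) ≈ -8.9474)
Mul(-1, Q) = Mul(-1, Rational(-170, 19)) = Rational(170, 19)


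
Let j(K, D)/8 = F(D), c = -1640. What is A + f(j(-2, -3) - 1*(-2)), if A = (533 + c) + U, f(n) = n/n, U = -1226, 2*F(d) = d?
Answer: -2332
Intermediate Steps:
F(d) = d/2
j(K, D) = 4*D (j(K, D) = 8*(D/2) = 4*D)
f(n) = 1
A = -2333 (A = (533 - 1640) - 1226 = -1107 - 1226 = -2333)
A + f(j(-2, -3) - 1*(-2)) = -2333 + 1 = -2332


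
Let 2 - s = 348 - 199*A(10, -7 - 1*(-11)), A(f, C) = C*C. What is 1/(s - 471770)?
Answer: -1/468932 ≈ -2.1325e-6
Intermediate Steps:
A(f, C) = C**2
s = 2838 (s = 2 - (348 - 199*(-7 - 1*(-11))**2) = 2 - (348 - 199*(-7 + 11)**2) = 2 - (348 - 199*4**2) = 2 - (348 - 199*16) = 2 - (348 - 3184) = 2 - 1*(-2836) = 2 + 2836 = 2838)
1/(s - 471770) = 1/(2838 - 471770) = 1/(-468932) = -1/468932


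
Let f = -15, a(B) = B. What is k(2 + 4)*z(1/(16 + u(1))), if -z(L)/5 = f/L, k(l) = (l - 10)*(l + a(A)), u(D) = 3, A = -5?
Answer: -5700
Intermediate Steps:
k(l) = (-10 + l)*(-5 + l) (k(l) = (l - 10)*(l - 5) = (-10 + l)*(-5 + l))
z(L) = 75/L (z(L) = -(-75)/L = 75/L)
k(2 + 4)*z(1/(16 + u(1))) = (50 + (2 + 4)² - 15*(2 + 4))*(75/(1/(16 + 3))) = (50 + 6² - 15*6)*(75/(1/19)) = (50 + 36 - 90)*(75/(1/19)) = -300*19 = -4*1425 = -5700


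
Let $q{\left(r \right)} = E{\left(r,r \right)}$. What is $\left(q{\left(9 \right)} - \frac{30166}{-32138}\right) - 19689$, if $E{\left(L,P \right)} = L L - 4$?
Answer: $- \frac{315130145}{16069} \approx -19611.0$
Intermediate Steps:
$E{\left(L,P \right)} = -4 + L^{2}$ ($E{\left(L,P \right)} = L^{2} - 4 = -4 + L^{2}$)
$q{\left(r \right)} = -4 + r^{2}$
$\left(q{\left(9 \right)} - \frac{30166}{-32138}\right) - 19689 = \left(\left(-4 + 9^{2}\right) - \frac{30166}{-32138}\right) - 19689 = \left(\left(-4 + 81\right) - - \frac{15083}{16069}\right) - 19689 = \left(77 + \frac{15083}{16069}\right) - 19689 = \frac{1252396}{16069} - 19689 = - \frac{315130145}{16069}$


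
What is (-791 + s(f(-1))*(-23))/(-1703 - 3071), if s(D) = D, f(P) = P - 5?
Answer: 653/4774 ≈ 0.13678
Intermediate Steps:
f(P) = -5 + P
(-791 + s(f(-1))*(-23))/(-1703 - 3071) = (-791 + (-5 - 1)*(-23))/(-1703 - 3071) = (-791 - 6*(-23))/(-4774) = (-791 + 138)*(-1/4774) = -653*(-1/4774) = 653/4774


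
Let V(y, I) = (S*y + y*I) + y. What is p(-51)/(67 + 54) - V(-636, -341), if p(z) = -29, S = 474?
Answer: 10312075/121 ≈ 85224.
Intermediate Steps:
V(y, I) = 475*y + I*y (V(y, I) = (474*y + y*I) + y = (474*y + I*y) + y = 475*y + I*y)
p(-51)/(67 + 54) - V(-636, -341) = -29/(67 + 54) - (-636)*(475 - 341) = -29/121 - (-636)*134 = -29*1/121 - 1*(-85224) = -29/121 + 85224 = 10312075/121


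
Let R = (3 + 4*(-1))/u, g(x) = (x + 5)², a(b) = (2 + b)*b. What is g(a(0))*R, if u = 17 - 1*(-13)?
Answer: -⅚ ≈ -0.83333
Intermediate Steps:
u = 30 (u = 17 + 13 = 30)
a(b) = b*(2 + b)
g(x) = (5 + x)²
R = -1/30 (R = (3 + 4*(-1))/30 = (3 - 4)*(1/30) = -1*1/30 = -1/30 ≈ -0.033333)
g(a(0))*R = (5 + 0*(2 + 0))²*(-1/30) = (5 + 0*2)²*(-1/30) = (5 + 0)²*(-1/30) = 5²*(-1/30) = 25*(-1/30) = -⅚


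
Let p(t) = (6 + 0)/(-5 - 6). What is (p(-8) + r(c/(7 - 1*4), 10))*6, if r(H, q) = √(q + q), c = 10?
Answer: -36/11 + 12*√5 ≈ 23.560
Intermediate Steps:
r(H, q) = √2*√q (r(H, q) = √(2*q) = √2*√q)
p(t) = -6/11 (p(t) = 6/(-11) = 6*(-1/11) = -6/11)
(p(-8) + r(c/(7 - 1*4), 10))*6 = (-6/11 + √2*√10)*6 = (-6/11 + 2*√5)*6 = -36/11 + 12*√5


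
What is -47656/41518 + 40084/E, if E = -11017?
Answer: -1094616832/228701903 ≈ -4.7862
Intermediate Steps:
-47656/41518 + 40084/E = -47656/41518 + 40084/(-11017) = -47656*1/41518 + 40084*(-1/11017) = -23828/20759 - 40084/11017 = -1094616832/228701903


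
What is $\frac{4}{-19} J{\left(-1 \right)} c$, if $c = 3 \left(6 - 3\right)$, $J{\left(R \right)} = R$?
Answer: $\frac{36}{19} \approx 1.8947$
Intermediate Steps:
$c = 9$ ($c = 3 \cdot 3 = 9$)
$\frac{4}{-19} J{\left(-1 \right)} c = \frac{4}{-19} \left(-1\right) 9 = 4 \left(- \frac{1}{19}\right) \left(-1\right) 9 = \left(- \frac{4}{19}\right) \left(-1\right) 9 = \frac{4}{19} \cdot 9 = \frac{36}{19}$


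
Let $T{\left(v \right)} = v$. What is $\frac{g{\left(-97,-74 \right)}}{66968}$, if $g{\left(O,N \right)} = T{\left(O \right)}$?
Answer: $- \frac{97}{66968} \approx -0.0014485$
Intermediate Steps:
$g{\left(O,N \right)} = O$
$\frac{g{\left(-97,-74 \right)}}{66968} = - \frac{97}{66968}$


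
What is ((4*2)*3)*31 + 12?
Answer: 756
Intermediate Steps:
((4*2)*3)*31 + 12 = (8*3)*31 + 12 = 24*31 + 12 = 744 + 12 = 756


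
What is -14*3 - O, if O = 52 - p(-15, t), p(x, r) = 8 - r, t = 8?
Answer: -94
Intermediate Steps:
O = 52 (O = 52 - (8 - 1*8) = 52 - (8 - 8) = 52 - 1*0 = 52 + 0 = 52)
-14*3 - O = -14*3 - 1*52 = -42 - 52 = -94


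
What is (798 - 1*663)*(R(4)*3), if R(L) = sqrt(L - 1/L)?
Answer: 405*sqrt(15)/2 ≈ 784.28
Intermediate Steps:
(798 - 1*663)*(R(4)*3) = (798 - 1*663)*(sqrt(4 - 1/4)*3) = (798 - 663)*(sqrt(4 - 1*1/4)*3) = 135*(sqrt(4 - 1/4)*3) = 135*(sqrt(15/4)*3) = 135*((sqrt(15)/2)*3) = 135*(3*sqrt(15)/2) = 405*sqrt(15)/2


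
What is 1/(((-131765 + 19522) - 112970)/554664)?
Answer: -184888/75071 ≈ -2.4628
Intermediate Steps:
1/(((-131765 + 19522) - 112970)/554664) = 1/((-112243 - 112970)*(1/554664)) = 1/(-225213*1/554664) = 1/(-75071/184888) = -184888/75071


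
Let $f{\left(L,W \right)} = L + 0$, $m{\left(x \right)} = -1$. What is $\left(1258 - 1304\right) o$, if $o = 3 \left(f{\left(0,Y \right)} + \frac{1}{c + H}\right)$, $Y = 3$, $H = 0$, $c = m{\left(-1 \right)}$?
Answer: $138$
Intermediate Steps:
$c = -1$
$f{\left(L,W \right)} = L$
$o = -3$ ($o = 3 \left(0 + \frac{1}{-1 + 0}\right) = 3 \left(0 + \frac{1}{-1}\right) = 3 \left(0 - 1\right) = 3 \left(-1\right) = -3$)
$\left(1258 - 1304\right) o = \left(1258 - 1304\right) \left(-3\right) = \left(-46\right) \left(-3\right) = 138$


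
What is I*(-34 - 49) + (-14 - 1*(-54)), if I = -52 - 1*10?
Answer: 5186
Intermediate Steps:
I = -62 (I = -52 - 10 = -62)
I*(-34 - 49) + (-14 - 1*(-54)) = -62*(-34 - 49) + (-14 - 1*(-54)) = -62*(-83) + (-14 + 54) = 5146 + 40 = 5186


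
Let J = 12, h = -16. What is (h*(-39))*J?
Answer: 7488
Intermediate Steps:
(h*(-39))*J = -16*(-39)*12 = 624*12 = 7488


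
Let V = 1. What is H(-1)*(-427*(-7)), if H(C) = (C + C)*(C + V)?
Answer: 0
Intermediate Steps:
H(C) = 2*C*(1 + C) (H(C) = (C + C)*(C + 1) = (2*C)*(1 + C) = 2*C*(1 + C))
H(-1)*(-427*(-7)) = (2*(-1)*(1 - 1))*(-427*(-7)) = (2*(-1)*0)*2989 = 0*2989 = 0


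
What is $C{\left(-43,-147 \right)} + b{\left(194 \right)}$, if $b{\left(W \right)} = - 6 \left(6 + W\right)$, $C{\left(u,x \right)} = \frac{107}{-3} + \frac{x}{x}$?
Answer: $- \frac{3704}{3} \approx -1234.7$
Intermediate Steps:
$C{\left(u,x \right)} = - \frac{104}{3}$ ($C{\left(u,x \right)} = 107 \left(- \frac{1}{3}\right) + 1 = - \frac{107}{3} + 1 = - \frac{104}{3}$)
$b{\left(W \right)} = -36 - 6 W$
$C{\left(-43,-147 \right)} + b{\left(194 \right)} = - \frac{104}{3} - 1200 = - \frac{3704}{3}$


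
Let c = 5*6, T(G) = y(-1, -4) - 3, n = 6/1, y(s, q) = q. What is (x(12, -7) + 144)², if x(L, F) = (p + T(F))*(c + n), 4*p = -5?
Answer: 23409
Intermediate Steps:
p = -5/4 (p = (¼)*(-5) = -5/4 ≈ -1.2500)
n = 6 (n = 6*1 = 6)
T(G) = -7 (T(G) = -4 - 3 = -7)
c = 30
x(L, F) = -297 (x(L, F) = (-5/4 - 7)*(30 + 6) = -33/4*36 = -297)
(x(12, -7) + 144)² = (-297 + 144)² = (-153)² = 23409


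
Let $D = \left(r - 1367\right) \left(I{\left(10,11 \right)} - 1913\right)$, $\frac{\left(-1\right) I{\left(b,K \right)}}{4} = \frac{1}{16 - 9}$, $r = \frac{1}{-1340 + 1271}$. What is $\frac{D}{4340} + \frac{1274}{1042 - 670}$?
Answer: $\frac{127064897}{209622} \approx 606.16$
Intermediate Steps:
$r = - \frac{1}{69}$ ($r = \frac{1}{-69} = - \frac{1}{69} \approx -0.014493$)
$I{\left(b,K \right)} = - \frac{4}{7}$ ($I{\left(b,K \right)} = - \frac{4}{16 - 9} = - \frac{4}{7}$)
$D = \frac{421156660}{161}$ ($D = \left(- \frac{1}{69} - 1367\right) \left(- \frac{4}{7} - 1913\right) = \left(- \frac{94324}{69}\right) \left(- \frac{13395}{7}\right) = \frac{421156660}{161} \approx 2.6159 \cdot 10^{6}$)
$\frac{D}{4340} + \frac{1274}{1042 - 670} = \frac{421156660}{161 \cdot 4340} + \frac{1274}{1042 - 670} = \frac{421156660}{161} \cdot \frac{1}{4340} + \frac{1274}{1042 - 670} = \frac{21057833}{34937} + \frac{1274}{372} = \frac{21057833}{34937} + 1274 \cdot \frac{1}{372} = \frac{21057833}{34937} + \frac{637}{186} = \frac{127064897}{209622}$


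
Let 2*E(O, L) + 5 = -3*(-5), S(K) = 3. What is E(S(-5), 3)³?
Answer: 125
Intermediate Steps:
E(O, L) = 5 (E(O, L) = -5/2 + (-3*(-5))/2 = -5/2 + (½)*15 = -5/2 + 15/2 = 5)
E(S(-5), 3)³ = 5³ = 125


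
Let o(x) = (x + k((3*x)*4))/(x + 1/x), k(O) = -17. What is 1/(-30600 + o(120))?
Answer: -14401/440658240 ≈ -3.2681e-5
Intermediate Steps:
o(x) = (-17 + x)/(x + 1/x) (o(x) = (x - 17)/(x + 1/x) = (-17 + x)/(x + 1/x))
1/(-30600 + o(120)) = 1/(-30600 + 120*(-17 + 120)/(1 + 120**2)) = 1/(-30600 + 120*103/(1 + 14400)) = 1/(-30600 + 120*103/14401) = 1/(-30600 + 120*(1/14401)*103) = 1/(-30600 + 12360/14401) = 1/(-440658240/14401) = -14401/440658240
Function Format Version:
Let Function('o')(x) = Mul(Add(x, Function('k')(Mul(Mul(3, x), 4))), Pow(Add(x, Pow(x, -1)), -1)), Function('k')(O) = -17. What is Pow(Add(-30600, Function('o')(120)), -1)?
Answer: Rational(-14401, 440658240) ≈ -3.2681e-5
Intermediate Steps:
Function('o')(x) = Mul(Pow(Add(x, Pow(x, -1)), -1), Add(-17, x)) (Function('o')(x) = Mul(Add(x, -17), Pow(Add(x, Pow(x, -1)), -1)) = Mul(Add(-17, x), Pow(Add(x, Pow(x, -1)), -1)) = Mul(Pow(Add(x, Pow(x, -1)), -1), Add(-17, x)))
Pow(Add(-30600, Function('o')(120)), -1) = Pow(Add(-30600, Mul(120, Pow(Add(1, Pow(120, 2)), -1), Add(-17, 120))), -1) = Pow(Add(-30600, Mul(120, Pow(Add(1, 14400), -1), 103)), -1) = Pow(Add(-30600, Mul(120, Pow(14401, -1), 103)), -1) = Pow(Add(-30600, Mul(120, Rational(1, 14401), 103)), -1) = Pow(Add(-30600, Rational(12360, 14401)), -1) = Pow(Rational(-440658240, 14401), -1) = Rational(-14401, 440658240)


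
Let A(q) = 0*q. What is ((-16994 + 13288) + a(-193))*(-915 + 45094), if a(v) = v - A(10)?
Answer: -172253921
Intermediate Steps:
A(q) = 0
a(v) = v (a(v) = v - 1*0 = v + 0 = v)
((-16994 + 13288) + a(-193))*(-915 + 45094) = ((-16994 + 13288) - 193)*(-915 + 45094) = (-3706 - 193)*44179 = -3899*44179 = -172253921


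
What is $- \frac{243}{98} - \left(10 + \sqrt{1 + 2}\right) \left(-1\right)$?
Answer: $\frac{737}{98} + \sqrt{3} \approx 9.2525$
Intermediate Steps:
$- \frac{243}{98} - \left(10 + \sqrt{1 + 2}\right) \left(-1\right) = \left(-243\right) \frac{1}{98} - \left(10 + \sqrt{3}\right) \left(-1\right) = - \frac{243}{98} - \left(-10 - \sqrt{3}\right) = - \frac{243}{98} + \left(10 + \sqrt{3}\right) = \frac{737}{98} + \sqrt{3}$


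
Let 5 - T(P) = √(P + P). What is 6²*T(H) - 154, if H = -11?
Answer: 26 - 36*I*√22 ≈ 26.0 - 168.85*I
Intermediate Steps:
T(P) = 5 - √2*√P (T(P) = 5 - √(P + P) = 5 - √(2*P) = 5 - √2*√P)
6²*T(H) - 154 = 6²*(5 - √2*√(-11)) - 154 = 36*(5 - √2*I*√11) - 154 = 36*(5 - I*√22) - 154 = (180 - 36*I*√22) - 154 = 26 - 36*I*√22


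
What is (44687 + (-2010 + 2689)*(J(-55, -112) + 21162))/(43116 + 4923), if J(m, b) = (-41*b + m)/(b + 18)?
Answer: 1351805767/4515666 ≈ 299.36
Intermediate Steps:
J(m, b) = (m - 41*b)/(18 + b)
(44687 + (-2010 + 2689)*(J(-55, -112) + 21162))/(43116 + 4923) = (44687 + (-2010 + 2689)*((-55 - 41*(-112))/(18 - 112) + 21162))/(43116 + 4923) = (44687 + 679*((-55 + 4592)/(-94) + 21162))/48039 = (44687 + 679*(-1/94*4537 + 21162))*(1/48039) = (44687 + 679*(-4537/94 + 21162))*(1/48039) = (44687 + 679*(1984691/94))*(1/48039) = (44687 + 1347605189/94)*(1/48039) = (1351805767/94)*(1/48039) = 1351805767/4515666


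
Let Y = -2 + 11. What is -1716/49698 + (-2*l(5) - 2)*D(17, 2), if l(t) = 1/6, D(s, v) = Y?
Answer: -15839/753 ≈ -21.035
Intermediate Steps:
Y = 9
D(s, v) = 9
l(t) = ⅙
-1716/49698 + (-2*l(5) - 2)*D(17, 2) = -1716/49698 + (-2*⅙ - 2)*9 = -1716*1/49698 + (-⅓ - 2)*9 = -26/753 - 7/3*9 = -26/753 - 21 = -15839/753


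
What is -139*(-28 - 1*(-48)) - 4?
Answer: -2784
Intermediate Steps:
-139*(-28 - 1*(-48)) - 4 = -139*(-28 + 48) - 4 = -139*20 - 4 = -2780 - 4 = -2784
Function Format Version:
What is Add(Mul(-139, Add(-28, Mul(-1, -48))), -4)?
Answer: -2784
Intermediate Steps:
Add(Mul(-139, Add(-28, Mul(-1, -48))), -4) = Add(Mul(-139, Add(-28, 48)), -4) = Add(Mul(-139, 20), -4) = Add(-2780, -4) = -2784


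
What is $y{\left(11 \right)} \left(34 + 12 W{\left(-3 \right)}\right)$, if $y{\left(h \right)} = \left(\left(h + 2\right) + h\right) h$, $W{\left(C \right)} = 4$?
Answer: $21648$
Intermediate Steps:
$y{\left(h \right)} = h \left(2 + 2 h\right)$ ($y{\left(h \right)} = \left(\left(2 + h\right) + h\right) h = \left(2 + 2 h\right) h = h \left(2 + 2 h\right)$)
$y{\left(11 \right)} \left(34 + 12 W{\left(-3 \right)}\right) = 2 \cdot 11 \left(1 + 11\right) \left(34 + 12 \cdot 4\right) = 2 \cdot 11 \cdot 12 \left(34 + 48\right) = 264 \cdot 82 = 21648$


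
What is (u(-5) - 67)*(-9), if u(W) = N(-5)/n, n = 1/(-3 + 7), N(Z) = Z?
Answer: 783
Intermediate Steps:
n = ¼ (n = 1/4 = ¼ ≈ 0.25000)
u(W) = -20 (u(W) = -5/¼ = -5*4 = -20)
(u(-5) - 67)*(-9) = (-20 - 67)*(-9) = -87*(-9) = 783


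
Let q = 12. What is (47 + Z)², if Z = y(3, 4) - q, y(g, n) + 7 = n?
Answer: 1024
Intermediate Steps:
y(g, n) = -7 + n
Z = -15 (Z = (-7 + 4) - 1*12 = -3 - 12 = -15)
(47 + Z)² = (47 - 15)² = 32² = 1024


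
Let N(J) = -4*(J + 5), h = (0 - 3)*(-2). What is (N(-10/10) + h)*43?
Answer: -430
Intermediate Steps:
h = 6 (h = -3*(-2) = 6)
N(J) = -20 - 4*J (N(J) = -4*(5 + J) = -20 - 4*J)
(N(-10/10) + h)*43 = ((-20 - (-40)/10) + 6)*43 = ((-20 - 4*(-1)) + 6)*43 = ((-20 + 4) + 6)*43 = (-16 + 6)*43 = -10*43 = -430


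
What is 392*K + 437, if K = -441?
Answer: -172435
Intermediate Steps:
392*K + 437 = 392*(-441) + 437 = -172872 + 437 = -172435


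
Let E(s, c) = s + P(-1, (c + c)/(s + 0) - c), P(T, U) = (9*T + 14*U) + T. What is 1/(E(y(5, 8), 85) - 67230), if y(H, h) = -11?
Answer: -11/755231 ≈ -1.4565e-5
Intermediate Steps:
P(T, U) = 10*T + 14*U
E(s, c) = -10 + s - 14*c + 28*c/s (E(s, c) = s + (10*(-1) + 14*((c + c)/(s + 0) - c)) = s + (-10 + 14*((2*c)/s - c)) = s + (-10 + 14*(2*c/s - c)) = s + (-10 + 14*(-c + 2*c/s)) = s + (-10 + (-14*c + 28*c/s)) = s + (-10 - 14*c + 28*c/s) = -10 + s - 14*c + 28*c/s)
1/(E(y(5, 8), 85) - 67230) = 1/((-10 - 11 - 14*85 + 28*85/(-11)) - 67230) = 1/((-10 - 11 - 1190 + 28*85*(-1/11)) - 67230) = 1/((-10 - 11 - 1190 - 2380/11) - 67230) = 1/(-15701/11 - 67230) = 1/(-755231/11) = -11/755231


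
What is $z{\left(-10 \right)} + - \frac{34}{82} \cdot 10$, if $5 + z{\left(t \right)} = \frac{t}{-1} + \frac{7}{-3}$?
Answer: $- \frac{182}{123} \approx -1.4797$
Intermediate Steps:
$z{\left(t \right)} = - \frac{22}{3} - t$ ($z{\left(t \right)} = -5 + \left(\frac{t}{-1} + \frac{7}{-3}\right) = -5 + \left(t \left(-1\right) + 7 \left(- \frac{1}{3}\right)\right) = -5 - \left(\frac{7}{3} + t\right) = - \frac{22}{3} - t$)
$z{\left(-10 \right)} + - \frac{34}{82} \cdot 10 = \left(- \frac{22}{3} - -10\right) + - \frac{34}{82} \cdot 10 = \left(- \frac{22}{3} + 10\right) + \left(-34\right) \frac{1}{82} \cdot 10 = \frac{8}{3} - \frac{170}{41} = - \frac{182}{123}$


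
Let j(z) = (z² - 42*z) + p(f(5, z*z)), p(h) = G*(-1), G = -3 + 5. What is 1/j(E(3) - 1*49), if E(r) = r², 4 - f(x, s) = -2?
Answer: 1/3278 ≈ 0.00030506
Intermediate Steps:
f(x, s) = 6 (f(x, s) = 4 - 1*(-2) = 4 + 2 = 6)
G = 2
p(h) = -2 (p(h) = 2*(-1) = -2)
j(z) = -2 + z² - 42*z (j(z) = (z² - 42*z) - 2 = -2 + z² - 42*z)
1/j(E(3) - 1*49) = 1/(-2 + (3² - 1*49)² - 42*(3² - 1*49)) = 1/(-2 + (9 - 49)² - 42*(9 - 49)) = 1/(-2 + (-40)² - 42*(-40)) = 1/(-2 + 1600 + 1680) = 1/3278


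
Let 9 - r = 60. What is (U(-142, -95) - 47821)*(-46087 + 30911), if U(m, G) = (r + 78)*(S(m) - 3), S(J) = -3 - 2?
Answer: 729009512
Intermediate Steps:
r = -51 (r = 9 - 1*60 = 9 - 60 = -51)
S(J) = -5
U(m, G) = -216 (U(m, G) = (-51 + 78)*(-5 - 3) = 27*(-8) = -216)
(U(-142, -95) - 47821)*(-46087 + 30911) = (-216 - 47821)*(-46087 + 30911) = -48037*(-15176) = 729009512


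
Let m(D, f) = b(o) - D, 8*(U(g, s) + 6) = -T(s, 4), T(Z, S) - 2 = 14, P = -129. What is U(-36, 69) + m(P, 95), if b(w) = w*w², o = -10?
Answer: -879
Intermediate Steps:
b(w) = w³
T(Z, S) = 16 (T(Z, S) = 2 + 14 = 16)
U(g, s) = -8 (U(g, s) = -6 + (-1*16)/8 = -6 + (⅛)*(-16) = -6 - 2 = -8)
m(D, f) = -1000 - D (m(D, f) = (-10)³ - D = -1000 - D)
U(-36, 69) + m(P, 95) = -8 + (-1000 - 1*(-129)) = -8 + (-1000 + 129) = -8 - 871 = -879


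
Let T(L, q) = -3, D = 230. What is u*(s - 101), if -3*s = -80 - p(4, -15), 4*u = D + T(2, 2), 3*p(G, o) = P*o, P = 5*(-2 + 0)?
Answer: -39271/12 ≈ -3272.6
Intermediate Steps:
P = -10 (P = 5*(-2) = -10)
p(G, o) = -10*o/3 (p(G, o) = (-10*o)/3 = -10*o/3)
u = 227/4 (u = (230 - 3)/4 = (¼)*227 = 227/4 ≈ 56.750)
s = 130/3 (s = -(-80 - (-10)*(-15)/3)/3 = -(-80 - 1*50)/3 = -(-80 - 50)/3 = -⅓*(-130) = 130/3 ≈ 43.333)
u*(s - 101) = 227*(130/3 - 101)/4 = (227/4)*(-173/3) = -39271/12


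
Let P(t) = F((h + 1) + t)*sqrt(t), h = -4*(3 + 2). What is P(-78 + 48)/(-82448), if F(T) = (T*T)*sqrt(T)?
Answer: 16807*sqrt(30)/82448 ≈ 1.1165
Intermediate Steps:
h = -20 (h = -4*5 = -20)
F(T) = T**(5/2) (F(T) = T**2*sqrt(T) = T**(5/2))
P(t) = sqrt(t)*(-19 + t)**(5/2) (P(t) = ((-20 + 1) + t)**(5/2)*sqrt(t) = (-19 + t)**(5/2)*sqrt(t) = sqrt(t)*(-19 + t)**(5/2))
P(-78 + 48)/(-82448) = (sqrt(-78 + 48)*(-19 + (-78 + 48))**(5/2))/(-82448) = (sqrt(-30)*(-19 - 30)**(5/2))*(-1/82448) = ((I*sqrt(30))*(-49)**(5/2))*(-1/82448) = ((I*sqrt(30))*(16807*I))*(-1/82448) = -16807*sqrt(30)*(-1/82448) = 16807*sqrt(30)/82448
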